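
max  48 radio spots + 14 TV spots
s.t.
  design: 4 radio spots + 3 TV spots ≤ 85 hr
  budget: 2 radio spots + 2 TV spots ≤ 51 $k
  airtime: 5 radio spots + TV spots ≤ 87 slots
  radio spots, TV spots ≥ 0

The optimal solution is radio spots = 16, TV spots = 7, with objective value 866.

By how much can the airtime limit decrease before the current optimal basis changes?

Binding constraints: design, airtime. The basis is B = [[4,3],[5,1]] with det -11.
Per unit decrease in airtime, x* moves by d = (-0.2727, 0.3636).
The basis stays optimal until budget becomes binding; allowable decrease = 27.5 slots.

27.5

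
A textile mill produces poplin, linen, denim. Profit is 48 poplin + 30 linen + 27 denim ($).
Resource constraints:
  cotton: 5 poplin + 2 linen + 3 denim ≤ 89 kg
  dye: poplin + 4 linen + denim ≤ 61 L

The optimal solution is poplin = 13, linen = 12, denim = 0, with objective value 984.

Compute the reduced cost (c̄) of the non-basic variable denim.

-3

Both cotton and dye are binding at x*.
Dual feasibility on the basic columns requires 5·y_cotton + 1·y_dye = 48, 2·y_cotton + 4·y_dye = 30.
Solving: y_cotton = 9, y_dye = 3.
Reduced cost of denim: c₃ − yᵀa₃ = 27 − (9·3 + 3·1) = 27 − 30 = -3.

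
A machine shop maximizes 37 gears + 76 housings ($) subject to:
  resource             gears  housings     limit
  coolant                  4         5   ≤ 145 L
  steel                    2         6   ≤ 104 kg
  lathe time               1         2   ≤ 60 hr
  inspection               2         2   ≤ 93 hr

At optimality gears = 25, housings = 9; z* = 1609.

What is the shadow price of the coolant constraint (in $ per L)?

5

Check each constraint at x*: coolant 145/145 (tight); steel 104/104 (tight); lathe time 43/60 (slack 17); inspection 68/93 (slack 25).
By complementary slackness, y = 0 for the non-binding constraints.
The binding rows give the dual system: 4·y_coolant + 2·y_steel = 37 and 5·y_coolant + 6·y_steel = 76.
Solving: y_coolant = 5, y_steel = 8.5.
Shadow price of coolant = 5.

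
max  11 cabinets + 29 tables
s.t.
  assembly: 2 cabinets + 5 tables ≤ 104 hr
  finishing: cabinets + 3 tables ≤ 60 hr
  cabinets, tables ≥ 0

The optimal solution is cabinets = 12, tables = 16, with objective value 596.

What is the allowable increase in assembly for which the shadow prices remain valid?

16

Binding constraints: assembly, finishing. The basis is B = [[2,5],[1,3]] with det 1.
Per unit increase in assembly, x* moves by d = (3, -1).
The basis stays optimal until tables reaches 0; allowable increase = 16 hr.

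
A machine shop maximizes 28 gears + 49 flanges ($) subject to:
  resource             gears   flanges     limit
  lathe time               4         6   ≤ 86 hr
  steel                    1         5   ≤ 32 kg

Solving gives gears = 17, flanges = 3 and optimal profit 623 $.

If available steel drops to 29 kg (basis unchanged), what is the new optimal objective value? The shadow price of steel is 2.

Δb = -3, so new z* = 623 + (2)·(-3) = 623 − 6 = 617.

617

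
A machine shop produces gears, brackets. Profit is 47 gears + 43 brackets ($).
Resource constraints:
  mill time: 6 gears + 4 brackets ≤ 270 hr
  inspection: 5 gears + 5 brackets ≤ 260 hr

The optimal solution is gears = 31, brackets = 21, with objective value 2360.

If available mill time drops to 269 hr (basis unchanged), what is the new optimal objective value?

Both mill time and inspection are binding at x*.
From A_Bᵀ y = c: 6·y_mill time + 5·y_inspection = 47; 4·y_mill time + 5·y_inspection = 43.
This yields shadow prices y_mill time = 2, y_inspection = 7.
Δz = y_mill time·Δb = 2 × (-1) = -2, so new z* = 2360 − 2 = 2358.

2358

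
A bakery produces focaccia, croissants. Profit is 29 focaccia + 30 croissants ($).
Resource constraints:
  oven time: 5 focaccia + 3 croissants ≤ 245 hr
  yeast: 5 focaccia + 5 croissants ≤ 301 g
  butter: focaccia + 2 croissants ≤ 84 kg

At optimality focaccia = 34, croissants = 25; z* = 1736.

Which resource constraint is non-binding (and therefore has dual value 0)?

yeast

oven time: 245/245 (binding)
yeast: 295/301 (slack 6)
butter: 84/84 (binding)
By complementary slackness, a constraint with positive slack has shadow price 0 → yeast.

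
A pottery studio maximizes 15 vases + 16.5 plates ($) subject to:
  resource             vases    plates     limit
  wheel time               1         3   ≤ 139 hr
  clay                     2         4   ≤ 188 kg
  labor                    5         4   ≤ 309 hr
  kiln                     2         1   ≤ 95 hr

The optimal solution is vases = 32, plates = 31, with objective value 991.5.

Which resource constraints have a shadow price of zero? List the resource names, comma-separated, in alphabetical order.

labor, wheel time

wheel time: 125/139 (slack 14)
clay: 188/188 (binding)
labor: 284/309 (slack 25)
kiln: 95/95 (binding)
By complementary slackness, a constraint with positive slack has shadow price 0 → labor, wheel time.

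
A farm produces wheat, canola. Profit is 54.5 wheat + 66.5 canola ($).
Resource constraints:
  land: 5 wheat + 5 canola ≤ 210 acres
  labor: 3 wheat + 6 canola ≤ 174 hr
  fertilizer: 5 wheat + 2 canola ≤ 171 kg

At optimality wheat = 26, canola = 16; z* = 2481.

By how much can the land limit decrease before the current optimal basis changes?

Binding constraints: land, labor. The basis is B = [[5,5],[3,6]] with det 15.
Per unit decrease in land, x* moves by d = (-0.4, 0.2).
The basis stays optimal until wheat reaches 0; allowable decrease = 65 acres.

65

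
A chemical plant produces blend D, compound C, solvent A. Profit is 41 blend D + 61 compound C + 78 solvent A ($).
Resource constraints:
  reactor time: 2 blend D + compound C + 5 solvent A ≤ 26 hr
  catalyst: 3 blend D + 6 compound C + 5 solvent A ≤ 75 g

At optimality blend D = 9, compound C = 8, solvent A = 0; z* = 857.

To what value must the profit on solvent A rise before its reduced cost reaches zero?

At the optimum: reactor time uses 26 of 26 (binding); catalyst uses 75 of 75 (binding).
Dual feasibility on the basic columns requires 2·y_reactor time + 3·y_catalyst = 41, 1·y_reactor time + 6·y_catalyst = 61.
Solving: y_reactor time = 7, y_catalyst = 9.
solvent A enters the basis when its profit ≥ yᵀa₃ = 7·5 + 9·5 = 80.

80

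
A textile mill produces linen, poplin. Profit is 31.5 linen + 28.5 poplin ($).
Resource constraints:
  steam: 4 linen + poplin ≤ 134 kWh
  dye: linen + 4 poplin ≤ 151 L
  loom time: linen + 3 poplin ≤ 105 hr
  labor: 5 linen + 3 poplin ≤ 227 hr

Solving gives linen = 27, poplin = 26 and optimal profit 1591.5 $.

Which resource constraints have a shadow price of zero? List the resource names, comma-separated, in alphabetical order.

steam: 134/134 (binding)
dye: 131/151 (slack 20)
loom time: 105/105 (binding)
labor: 213/227 (slack 14)
By complementary slackness, a constraint with positive slack has shadow price 0 → dye, labor.

dye, labor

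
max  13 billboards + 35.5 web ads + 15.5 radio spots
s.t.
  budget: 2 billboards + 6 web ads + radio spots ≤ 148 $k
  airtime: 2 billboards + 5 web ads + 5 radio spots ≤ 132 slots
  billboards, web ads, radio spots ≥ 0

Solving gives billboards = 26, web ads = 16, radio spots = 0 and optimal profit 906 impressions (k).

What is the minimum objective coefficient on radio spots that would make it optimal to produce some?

20.5

Check each constraint at x*: budget 148/148 (tight); airtime 132/132 (tight).
From A_Bᵀ y = c: 2·y_budget + 2·y_airtime = 13; 6·y_budget + 5·y_airtime = 35.5.
→ y_budget = 3 and y_airtime = 3.5.
radio spots enters the basis when its profit ≥ yᵀa₃ = 3·1 + 3.5·5 = 20.5.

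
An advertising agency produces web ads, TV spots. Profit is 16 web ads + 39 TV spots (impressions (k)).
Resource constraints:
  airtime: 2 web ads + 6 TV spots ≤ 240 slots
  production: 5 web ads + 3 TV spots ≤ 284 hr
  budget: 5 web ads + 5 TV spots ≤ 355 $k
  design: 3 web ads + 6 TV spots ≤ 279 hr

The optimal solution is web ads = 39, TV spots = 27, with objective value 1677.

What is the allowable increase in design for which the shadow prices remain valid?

Binding constraints: airtime, design. The basis is B = [[2,6],[3,6]] with det -6.
Per unit increase in design, x* moves by d = (1, -0.3333).
The basis stays optimal until production becomes binding; allowable increase = 2 hr.

2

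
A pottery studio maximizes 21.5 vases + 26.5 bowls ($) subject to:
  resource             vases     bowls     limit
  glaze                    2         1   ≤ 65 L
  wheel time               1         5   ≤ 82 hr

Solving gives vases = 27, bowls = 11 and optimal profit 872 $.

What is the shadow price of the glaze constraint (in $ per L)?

At the optimum: glaze uses 65 of 65 (binding); wheel time uses 82 of 82 (binding).
Dual feasibility on the basic columns requires 2·y_glaze + 1·y_wheel time = 21.5, 1·y_glaze + 5·y_wheel time = 26.5.
Solving: y_glaze = 9, y_wheel time = 3.5.
Shadow price of glaze = 9.

9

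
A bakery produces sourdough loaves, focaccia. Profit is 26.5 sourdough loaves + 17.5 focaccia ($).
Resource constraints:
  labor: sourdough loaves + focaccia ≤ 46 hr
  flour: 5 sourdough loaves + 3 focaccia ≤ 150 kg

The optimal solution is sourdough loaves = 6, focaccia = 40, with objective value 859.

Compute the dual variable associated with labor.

At the optimum: labor uses 46 of 46 (binding); flour uses 150 of 150 (binding).
The binding rows give the dual system: 1·y_labor + 5·y_flour = 26.5 and 1·y_labor + 3·y_flour = 17.5.
This yields shadow prices y_labor = 4, y_flour = 4.5.
Shadow price of labor = 4.

4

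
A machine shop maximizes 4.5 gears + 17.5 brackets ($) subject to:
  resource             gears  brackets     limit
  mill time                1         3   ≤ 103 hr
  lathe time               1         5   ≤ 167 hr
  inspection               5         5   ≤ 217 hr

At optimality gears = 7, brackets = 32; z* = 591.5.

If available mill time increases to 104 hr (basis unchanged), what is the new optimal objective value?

Check each constraint at x*: mill time 103/103 (tight); lathe time 167/167 (tight); inspection 195/217 (slack 22).
Slack constraints have shadow price 0 (complementary slackness).
The binding rows give the dual system: 1·y_mill time + 1·y_lathe time = 4.5 and 3·y_mill time + 5·y_lathe time = 17.5.
Solving: y_mill time = 2.5, y_lathe time = 2.
Δz = y_mill time·Δb = 2.5 × (1) = 2.5, so new z* = 591.5 + 2.5 = 594.

594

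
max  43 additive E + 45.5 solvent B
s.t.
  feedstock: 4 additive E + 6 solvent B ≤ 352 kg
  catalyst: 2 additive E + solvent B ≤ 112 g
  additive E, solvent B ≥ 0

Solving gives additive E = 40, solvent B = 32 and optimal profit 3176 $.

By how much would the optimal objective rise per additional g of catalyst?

Check each constraint at x*: feedstock 352/352 (tight); catalyst 112/112 (tight).
From A_Bᵀ y = c: 4·y_feedstock + 2·y_catalyst = 43; 6·y_feedstock + 1·y_catalyst = 45.5.
→ y_feedstock = 6 and y_catalyst = 9.5.
Shadow price of catalyst = 9.5.

9.5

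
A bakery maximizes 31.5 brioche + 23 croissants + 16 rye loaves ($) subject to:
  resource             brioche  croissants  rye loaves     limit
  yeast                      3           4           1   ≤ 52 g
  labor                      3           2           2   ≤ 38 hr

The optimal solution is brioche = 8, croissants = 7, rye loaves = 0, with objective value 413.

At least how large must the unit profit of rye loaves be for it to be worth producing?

Both yeast and labor are binding at x*.
From A_Bᵀ y = c: 3·y_yeast + 3·y_labor = 31.5; 4·y_yeast + 2·y_labor = 23.
Solving: y_yeast = 1, y_labor = 9.5.
rye loaves enters the basis when its profit ≥ yᵀa₃ = 1·1 + 9.5·2 = 20.

20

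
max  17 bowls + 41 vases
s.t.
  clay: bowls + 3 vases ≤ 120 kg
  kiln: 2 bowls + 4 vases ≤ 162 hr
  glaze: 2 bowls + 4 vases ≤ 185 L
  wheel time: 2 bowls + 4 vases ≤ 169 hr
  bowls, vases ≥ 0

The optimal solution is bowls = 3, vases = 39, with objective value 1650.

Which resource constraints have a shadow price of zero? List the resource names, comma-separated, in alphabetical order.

clay: 120/120 (binding)
kiln: 162/162 (binding)
glaze: 162/185 (slack 23)
wheel time: 162/169 (slack 7)
By complementary slackness, a constraint with positive slack has shadow price 0 → glaze, wheel time.

glaze, wheel time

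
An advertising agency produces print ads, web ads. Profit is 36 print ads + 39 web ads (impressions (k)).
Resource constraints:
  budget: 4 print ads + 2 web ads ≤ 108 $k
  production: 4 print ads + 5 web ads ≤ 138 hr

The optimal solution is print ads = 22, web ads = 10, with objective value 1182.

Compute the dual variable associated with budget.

2

At the optimum: budget uses 108 of 108 (binding); production uses 138 of 138 (binding).
Dual feasibility on the basic columns requires 4·y_budget + 4·y_production = 36, 2·y_budget + 5·y_production = 39.
This yields shadow prices y_budget = 2, y_production = 7.
Shadow price of budget = 2.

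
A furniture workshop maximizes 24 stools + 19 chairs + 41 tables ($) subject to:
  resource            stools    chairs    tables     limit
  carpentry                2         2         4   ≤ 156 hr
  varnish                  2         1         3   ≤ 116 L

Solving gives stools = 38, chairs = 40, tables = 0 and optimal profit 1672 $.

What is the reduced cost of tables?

-2

Both carpentry and varnish are binding at x*.
Dual feasibility on the basic columns requires 2·y_carpentry + 2·y_varnish = 24, 2·y_carpentry + 1·y_varnish = 19.
This yields shadow prices y_carpentry = 7, y_varnish = 5.
Reduced cost of tables: c₃ − yᵀa₃ = 41 − (7·4 + 5·3) = 41 − 43 = -2.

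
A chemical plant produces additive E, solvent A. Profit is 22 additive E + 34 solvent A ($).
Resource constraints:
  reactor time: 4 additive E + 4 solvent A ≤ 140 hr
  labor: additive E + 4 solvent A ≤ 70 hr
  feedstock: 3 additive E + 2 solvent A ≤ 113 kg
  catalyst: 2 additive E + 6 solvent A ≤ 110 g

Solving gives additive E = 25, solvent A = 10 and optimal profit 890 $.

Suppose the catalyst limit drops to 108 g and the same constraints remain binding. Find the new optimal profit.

884

Binding: reactor time and catalyst. Non-binding: labor (5 unused), feedstock (18 unused).
By complementary slackness, y = 0 for the non-binding constraints.
The binding rows give the dual system: 4·y_reactor time + 2·y_catalyst = 22 and 4·y_reactor time + 6·y_catalyst = 34.
→ y_reactor time = 4 and y_catalyst = 3.
Δz = y_catalyst·Δb = 3 × (-2) = -6, so new z* = 890 − 6 = 884.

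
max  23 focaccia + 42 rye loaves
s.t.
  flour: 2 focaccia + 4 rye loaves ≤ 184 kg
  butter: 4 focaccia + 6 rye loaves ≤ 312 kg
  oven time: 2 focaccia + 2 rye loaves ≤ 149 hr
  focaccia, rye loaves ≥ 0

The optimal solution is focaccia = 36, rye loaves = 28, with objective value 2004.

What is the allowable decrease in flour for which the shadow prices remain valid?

21

Binding constraints: flour, butter. The basis is B = [[2,4],[4,6]] with det -4.
Per unit decrease in flour, x* moves by d = (1.5, -1).
The basis stays optimal until oven time becomes binding; allowable decrease = 21 kg.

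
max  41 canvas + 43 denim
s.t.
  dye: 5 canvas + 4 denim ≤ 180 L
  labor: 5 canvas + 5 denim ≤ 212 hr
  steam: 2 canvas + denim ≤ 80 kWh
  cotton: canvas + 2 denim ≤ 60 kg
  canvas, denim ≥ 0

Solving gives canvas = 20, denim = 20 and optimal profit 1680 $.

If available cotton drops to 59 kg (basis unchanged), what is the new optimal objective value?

1671.5

Check each constraint at x*: dye 180/180 (tight); labor 200/212 (slack 12); steam 60/80 (slack 20); cotton 60/60 (tight).
Since labor, steam are not tight, their duals are 0.
From A_Bᵀ y = c: 5·y_dye + 1·y_cotton = 41; 4·y_dye + 2·y_cotton = 43.
This yields shadow prices y_dye = 6.5, y_cotton = 8.5.
Δz = y_cotton·Δb = 8.5 × (-1) = -8.5, so new z* = 1680 − 8.5 = 1671.5.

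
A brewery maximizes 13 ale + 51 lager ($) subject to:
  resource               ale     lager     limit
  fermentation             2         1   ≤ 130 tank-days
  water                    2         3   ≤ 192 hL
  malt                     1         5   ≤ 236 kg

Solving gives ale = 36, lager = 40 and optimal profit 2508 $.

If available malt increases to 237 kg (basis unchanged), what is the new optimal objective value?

At the optimum: fermentation uses 112 of 130 (slack = 18); water uses 192 of 192 (binding); malt uses 236 of 236 (binding).
By complementary slackness, y = 0 for the non-binding constraint.
Dual feasibility on the basic columns requires 2·y_water + 1·y_malt = 13, 3·y_water + 5·y_malt = 51.
This yields shadow prices y_water = 2, y_malt = 9.
Δz = y_malt·Δb = 9 × (1) = 9, so new z* = 2508 + 9 = 2517.

2517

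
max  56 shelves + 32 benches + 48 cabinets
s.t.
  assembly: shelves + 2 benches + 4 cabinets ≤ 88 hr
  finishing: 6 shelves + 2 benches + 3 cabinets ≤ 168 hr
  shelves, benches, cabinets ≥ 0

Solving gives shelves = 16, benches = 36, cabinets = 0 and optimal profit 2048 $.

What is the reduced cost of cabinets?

-8

Check each constraint at x*: assembly 88/88 (tight); finishing 168/168 (tight).
Dual feasibility on the basic columns requires 1·y_assembly + 6·y_finishing = 56, 2·y_assembly + 2·y_finishing = 32.
Solving: y_assembly = 8, y_finishing = 8.
Reduced cost of cabinets: c₃ − yᵀa₃ = 48 − (8·4 + 8·3) = 48 − 56 = -8.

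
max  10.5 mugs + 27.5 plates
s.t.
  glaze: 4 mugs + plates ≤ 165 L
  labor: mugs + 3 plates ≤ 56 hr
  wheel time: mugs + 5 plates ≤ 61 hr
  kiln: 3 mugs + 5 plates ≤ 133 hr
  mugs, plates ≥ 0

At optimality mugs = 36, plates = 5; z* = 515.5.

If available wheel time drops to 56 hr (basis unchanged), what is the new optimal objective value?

500.5

At the optimum: glaze uses 149 of 165 (slack = 16); labor uses 51 of 56 (slack = 5); wheel time uses 61 of 61 (binding); kiln uses 133 of 133 (binding).
Slack constraints have shadow price 0 (complementary slackness).
Dual feasibility on the basic columns requires 1·y_wheel time + 3·y_kiln = 10.5, 5·y_wheel time + 5·y_kiln = 27.5.
→ y_wheel time = 3 and y_kiln = 2.5.
Δz = y_wheel time·Δb = 3 × (-5) = -15, so new z* = 515.5 − 15 = 500.5.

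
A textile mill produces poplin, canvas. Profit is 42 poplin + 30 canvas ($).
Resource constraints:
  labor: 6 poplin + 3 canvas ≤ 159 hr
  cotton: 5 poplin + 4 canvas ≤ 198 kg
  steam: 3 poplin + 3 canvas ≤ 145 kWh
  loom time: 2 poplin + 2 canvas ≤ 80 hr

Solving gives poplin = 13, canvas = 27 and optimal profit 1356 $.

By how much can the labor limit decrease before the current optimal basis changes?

39

Binding constraints: labor, loom time. The basis is B = [[6,3],[2,2]] with det 6.
Per unit decrease in labor, x* moves by d = (-0.3333, 0.3333).
The basis stays optimal until poplin reaches 0; allowable decrease = 39 hr.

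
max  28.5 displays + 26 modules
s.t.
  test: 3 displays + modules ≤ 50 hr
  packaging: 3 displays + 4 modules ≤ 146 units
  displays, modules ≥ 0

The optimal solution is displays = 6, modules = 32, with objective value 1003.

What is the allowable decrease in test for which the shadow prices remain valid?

Binding constraints: test, packaging. The basis is B = [[3,1],[3,4]] with det 9.
Per unit decrease in test, x* moves by d = (-0.4444, 0.3333).
The basis stays optimal until displays reaches 0; allowable decrease = 13.5 hr.

13.5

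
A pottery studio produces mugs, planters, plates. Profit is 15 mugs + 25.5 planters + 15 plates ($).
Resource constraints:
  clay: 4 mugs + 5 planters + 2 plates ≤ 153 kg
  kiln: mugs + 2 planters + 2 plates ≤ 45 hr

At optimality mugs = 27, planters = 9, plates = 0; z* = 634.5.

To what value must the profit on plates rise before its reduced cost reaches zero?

21

Check each constraint at x*: clay 153/153 (tight); kiln 45/45 (tight).
Dual feasibility on the basic columns requires 4·y_clay + 1·y_kiln = 15, 5·y_clay + 2·y_kiln = 25.5.
This yields shadow prices y_clay = 1.5, y_kiln = 9.
plates enters the basis when its profit ≥ yᵀa₃ = 1.5·2 + 9·2 = 21.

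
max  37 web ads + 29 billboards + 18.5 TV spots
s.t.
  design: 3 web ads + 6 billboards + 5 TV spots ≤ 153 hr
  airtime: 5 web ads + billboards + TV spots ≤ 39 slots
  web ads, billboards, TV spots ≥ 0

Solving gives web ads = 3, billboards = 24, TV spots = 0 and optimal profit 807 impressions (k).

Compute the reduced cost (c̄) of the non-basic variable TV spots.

-6.5

Check each constraint at x*: design 153/153 (tight); airtime 39/39 (tight).
Dual feasibility on the basic columns requires 3·y_design + 5·y_airtime = 37, 6·y_design + 1·y_airtime = 29.
→ y_design = 4 and y_airtime = 5.
Reduced cost of TV spots: c₃ − yᵀa₃ = 18.5 − (4·5 + 5·1) = 18.5 − 25 = -6.5.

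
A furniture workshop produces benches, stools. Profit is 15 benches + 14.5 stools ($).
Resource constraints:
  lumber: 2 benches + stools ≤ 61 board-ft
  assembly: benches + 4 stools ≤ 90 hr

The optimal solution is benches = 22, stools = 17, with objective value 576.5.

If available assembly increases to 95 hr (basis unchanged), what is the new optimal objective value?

586.5

Both lumber and assembly are binding at x*.
From A_Bᵀ y = c: 2·y_lumber + 1·y_assembly = 15; 1·y_lumber + 4·y_assembly = 14.5.
This yields shadow prices y_lumber = 6.5, y_assembly = 2.
Δz = y_assembly·Δb = 2 × (5) = 10, so new z* = 576.5 + 10 = 586.5.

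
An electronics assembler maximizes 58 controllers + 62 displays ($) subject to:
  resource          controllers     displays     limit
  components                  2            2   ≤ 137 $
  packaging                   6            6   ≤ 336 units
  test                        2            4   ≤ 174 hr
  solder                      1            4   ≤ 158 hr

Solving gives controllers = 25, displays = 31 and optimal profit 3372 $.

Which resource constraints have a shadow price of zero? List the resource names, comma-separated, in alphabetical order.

components: 112/137 (slack 25)
packaging: 336/336 (binding)
test: 174/174 (binding)
solder: 149/158 (slack 9)
By complementary slackness, a constraint with positive slack has shadow price 0 → components, solder.

components, solder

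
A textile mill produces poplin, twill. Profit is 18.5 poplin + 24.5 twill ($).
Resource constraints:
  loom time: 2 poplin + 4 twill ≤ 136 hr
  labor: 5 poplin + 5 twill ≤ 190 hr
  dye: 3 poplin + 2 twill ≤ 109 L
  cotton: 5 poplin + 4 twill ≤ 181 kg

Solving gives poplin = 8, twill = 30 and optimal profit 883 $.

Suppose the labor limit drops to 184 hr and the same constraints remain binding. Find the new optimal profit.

Check each constraint at x*: loom time 136/136 (tight); labor 190/190 (tight); dye 84/109 (slack 25); cotton 160/181 (slack 21).
Since dye, cotton are not tight, their duals are 0.
From A_Bᵀ y = c: 2·y_loom time + 5·y_labor = 18.5; 4·y_loom time + 5·y_labor = 24.5.
Solving: y_loom time = 3, y_labor = 2.5.
Δz = y_labor·Δb = 2.5 × (-6) = -15, so new z* = 883 − 15 = 868.

868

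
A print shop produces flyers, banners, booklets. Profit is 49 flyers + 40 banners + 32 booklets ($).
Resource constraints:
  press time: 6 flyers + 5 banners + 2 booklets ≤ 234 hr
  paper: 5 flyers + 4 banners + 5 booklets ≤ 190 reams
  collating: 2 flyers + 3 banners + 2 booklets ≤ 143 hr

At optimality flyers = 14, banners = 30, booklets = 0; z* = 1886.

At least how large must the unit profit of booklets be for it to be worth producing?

33

Check each constraint at x*: press time 234/234 (tight); paper 190/190 (tight); collating 118/143 (slack 25).
Slack constraints have shadow price 0 (complementary slackness).
From A_Bᵀ y = c: 6·y_press time + 5·y_paper = 49; 5·y_press time + 4·y_paper = 40.
Solving: y_press time = 4, y_paper = 5.
booklets enters the basis when its profit ≥ yᵀa₃ = 4·2 + 5·5 = 33.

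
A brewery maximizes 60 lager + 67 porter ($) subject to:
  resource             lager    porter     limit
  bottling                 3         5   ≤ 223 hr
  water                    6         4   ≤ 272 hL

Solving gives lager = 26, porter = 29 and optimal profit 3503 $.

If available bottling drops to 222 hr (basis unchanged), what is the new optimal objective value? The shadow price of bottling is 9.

Δb = -1, so new z* = 3503 + (9)·(-1) = 3503 − 9 = 3494.

3494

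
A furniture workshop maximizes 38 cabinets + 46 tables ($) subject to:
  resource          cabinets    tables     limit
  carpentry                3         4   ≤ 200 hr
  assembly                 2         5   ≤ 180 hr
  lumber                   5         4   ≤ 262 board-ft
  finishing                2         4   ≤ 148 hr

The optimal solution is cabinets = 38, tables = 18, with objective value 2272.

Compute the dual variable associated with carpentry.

0

Check each constraint at x*: carpentry 186/200 (slack 14); assembly 166/180 (slack 14); lumber 262/262 (tight); finishing 148/148 (tight).
Slack constraints have shadow price 0 (complementary slackness).
From A_Bᵀ y = c: 5·y_lumber + 2·y_finishing = 38; 4·y_lumber + 4·y_finishing = 46.
Solving: y_lumber = 5, y_finishing = 6.5.
Shadow price of carpentry = 0.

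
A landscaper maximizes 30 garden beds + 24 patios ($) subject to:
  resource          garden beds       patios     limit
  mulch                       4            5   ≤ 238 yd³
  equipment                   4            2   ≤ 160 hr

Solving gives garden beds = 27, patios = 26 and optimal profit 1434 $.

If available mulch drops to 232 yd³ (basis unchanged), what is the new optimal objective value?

1416

At the optimum: mulch uses 238 of 238 (binding); equipment uses 160 of 160 (binding).
The binding rows give the dual system: 4·y_mulch + 4·y_equipment = 30 and 5·y_mulch + 2·y_equipment = 24.
Solving: y_mulch = 3, y_equipment = 4.5.
Δz = y_mulch·Δb = 3 × (-6) = -18, so new z* = 1434 − 18 = 1416.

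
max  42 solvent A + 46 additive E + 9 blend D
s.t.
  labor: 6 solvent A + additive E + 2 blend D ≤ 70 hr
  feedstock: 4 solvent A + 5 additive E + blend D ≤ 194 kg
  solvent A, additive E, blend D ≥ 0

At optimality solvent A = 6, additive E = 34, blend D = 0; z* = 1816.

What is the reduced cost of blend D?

-2

At the optimum: labor uses 70 of 70 (binding); feedstock uses 194 of 194 (binding).
From A_Bᵀ y = c: 6·y_labor + 4·y_feedstock = 42; 1·y_labor + 5·y_feedstock = 46.
This yields shadow prices y_labor = 1, y_feedstock = 9.
Reduced cost of blend D: c₃ − yᵀa₃ = 9 − (1·2 + 9·1) = 9 − 11 = -2.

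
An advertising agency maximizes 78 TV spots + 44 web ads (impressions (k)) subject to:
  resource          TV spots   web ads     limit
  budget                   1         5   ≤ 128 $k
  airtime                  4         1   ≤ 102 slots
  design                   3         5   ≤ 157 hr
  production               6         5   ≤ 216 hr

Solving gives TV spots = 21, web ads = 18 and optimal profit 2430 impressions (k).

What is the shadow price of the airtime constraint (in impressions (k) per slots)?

At the optimum: budget uses 111 of 128 (slack = 17); airtime uses 102 of 102 (binding); design uses 153 of 157 (slack = 4); production uses 216 of 216 (binding).
By complementary slackness, y = 0 for the non-binding constraints.
From A_Bᵀ y = c: 4·y_airtime + 6·y_production = 78; 1·y_airtime + 5·y_production = 44.
Solving: y_airtime = 9, y_production = 7.
Shadow price of airtime = 9.

9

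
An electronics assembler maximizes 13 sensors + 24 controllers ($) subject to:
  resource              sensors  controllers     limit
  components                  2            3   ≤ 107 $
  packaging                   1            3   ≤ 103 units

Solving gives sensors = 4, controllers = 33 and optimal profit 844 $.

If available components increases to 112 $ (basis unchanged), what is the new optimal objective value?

Both components and packaging are binding at x*.
Dual feasibility on the basic columns requires 2·y_components + 1·y_packaging = 13, 3·y_components + 3·y_packaging = 24.
This yields shadow prices y_components = 5, y_packaging = 3.
Δz = y_components·Δb = 5 × (5) = 25, so new z* = 844 + 25 = 869.

869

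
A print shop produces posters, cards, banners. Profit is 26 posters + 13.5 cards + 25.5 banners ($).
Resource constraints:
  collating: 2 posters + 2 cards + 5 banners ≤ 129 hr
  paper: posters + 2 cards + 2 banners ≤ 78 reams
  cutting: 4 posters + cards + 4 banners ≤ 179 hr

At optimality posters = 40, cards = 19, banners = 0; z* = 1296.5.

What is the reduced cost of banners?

-4.5

Binding: paper and cutting. Non-binding: collating (11 unused).
By complementary slackness, y = 0 for the non-binding constraint.
The binding rows give the dual system: 1·y_paper + 4·y_cutting = 26 and 2·y_paper + 1·y_cutting = 13.5.
Solving: y_paper = 4, y_cutting = 5.5.
Reduced cost of banners: c₃ − yᵀa₃ = 25.5 − (4·2 + 5.5·4) = 25.5 − 30 = -4.5.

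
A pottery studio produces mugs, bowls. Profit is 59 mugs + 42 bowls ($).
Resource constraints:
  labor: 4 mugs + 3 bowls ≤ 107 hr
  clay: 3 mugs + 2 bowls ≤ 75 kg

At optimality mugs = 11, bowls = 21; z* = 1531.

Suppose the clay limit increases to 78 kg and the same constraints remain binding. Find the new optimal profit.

Both labor and clay are binding at x*.
The binding rows give the dual system: 4·y_labor + 3·y_clay = 59 and 3·y_labor + 2·y_clay = 42.
Solving: y_labor = 8, y_clay = 9.
Δz = y_clay·Δb = 9 × (3) = 27, so new z* = 1531 + 27 = 1558.

1558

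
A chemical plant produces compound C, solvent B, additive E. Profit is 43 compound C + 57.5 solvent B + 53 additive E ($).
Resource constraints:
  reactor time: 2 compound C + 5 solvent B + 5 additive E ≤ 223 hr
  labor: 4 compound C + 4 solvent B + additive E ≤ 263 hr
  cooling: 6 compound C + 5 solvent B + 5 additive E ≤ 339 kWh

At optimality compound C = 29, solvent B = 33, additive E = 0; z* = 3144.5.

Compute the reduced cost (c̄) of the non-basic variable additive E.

-4.5

Check each constraint at x*: reactor time 223/223 (tight); labor 248/263 (slack 15); cooling 339/339 (tight).
By complementary slackness, y = 0 for the non-binding constraint.
Dual feasibility on the basic columns requires 2·y_reactor time + 6·y_cooling = 43, 5·y_reactor time + 5·y_cooling = 57.5.
Solving: y_reactor time = 6.5, y_cooling = 5.
Reduced cost of additive E: c₃ − yᵀa₃ = 53 − (6.5·5 + 5·5) = 53 − 57.5 = -4.5.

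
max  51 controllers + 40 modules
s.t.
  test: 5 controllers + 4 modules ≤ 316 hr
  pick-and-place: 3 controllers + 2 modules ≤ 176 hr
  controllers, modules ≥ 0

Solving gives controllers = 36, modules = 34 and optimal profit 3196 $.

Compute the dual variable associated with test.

Check each constraint at x*: test 316/316 (tight); pick-and-place 176/176 (tight).
Dual feasibility on the basic columns requires 5·y_test + 3·y_pick-and-place = 51, 4·y_test + 2·y_pick-and-place = 40.
Solving: y_test = 9, y_pick-and-place = 2.
Shadow price of test = 9.

9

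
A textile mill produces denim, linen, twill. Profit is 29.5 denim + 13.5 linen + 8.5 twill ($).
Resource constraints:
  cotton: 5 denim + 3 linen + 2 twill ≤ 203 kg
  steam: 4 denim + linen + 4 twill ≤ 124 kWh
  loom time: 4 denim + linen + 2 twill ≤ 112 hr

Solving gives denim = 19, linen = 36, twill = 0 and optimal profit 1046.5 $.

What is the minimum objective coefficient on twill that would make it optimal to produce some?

Binding: cotton and loom time. Non-binding: steam (12 unused).
Since steam is not tight, its dual is 0.
Dual feasibility on the basic columns requires 5·y_cotton + 4·y_loom time = 29.5, 3·y_cotton + 1·y_loom time = 13.5.
This yields shadow prices y_cotton = 3.5, y_loom time = 3.
twill enters the basis when its profit ≥ yᵀa₃ = 3.5·2 + 3·2 = 13.

13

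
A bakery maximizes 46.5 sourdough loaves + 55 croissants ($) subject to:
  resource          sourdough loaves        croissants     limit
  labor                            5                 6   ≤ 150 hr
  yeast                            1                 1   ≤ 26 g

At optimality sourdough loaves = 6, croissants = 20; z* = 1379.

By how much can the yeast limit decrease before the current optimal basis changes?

Binding constraints: labor, yeast. The basis is B = [[5,6],[1,1]] with det -1.
Per unit decrease in yeast, x* moves by d = (-6, 5).
The basis stays optimal until sourdough loaves reaches 0; allowable decrease = 1 g.

1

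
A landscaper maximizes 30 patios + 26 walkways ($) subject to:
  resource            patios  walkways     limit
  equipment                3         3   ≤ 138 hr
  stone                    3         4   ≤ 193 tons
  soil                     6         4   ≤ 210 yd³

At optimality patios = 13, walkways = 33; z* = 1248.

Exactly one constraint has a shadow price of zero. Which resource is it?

stone

equipment: 138/138 (binding)
stone: 171/193 (slack 22)
soil: 210/210 (binding)
By complementary slackness, a constraint with positive slack has shadow price 0 → stone.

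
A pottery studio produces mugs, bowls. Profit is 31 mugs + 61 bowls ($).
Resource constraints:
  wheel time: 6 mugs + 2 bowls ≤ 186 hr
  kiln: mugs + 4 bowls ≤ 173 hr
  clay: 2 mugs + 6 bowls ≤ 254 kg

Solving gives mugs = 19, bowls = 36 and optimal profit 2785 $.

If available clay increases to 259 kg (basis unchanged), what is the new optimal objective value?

2832.5

At the optimum: wheel time uses 186 of 186 (binding); kiln uses 163 of 173 (slack = 10); clay uses 254 of 254 (binding).
By complementary slackness, y = 0 for the non-binding constraint.
The binding rows give the dual system: 6·y_wheel time + 2·y_clay = 31 and 2·y_wheel time + 6·y_clay = 61.
This yields shadow prices y_wheel time = 2, y_clay = 9.5.
Δz = y_clay·Δb = 9.5 × (5) = 47.5, so new z* = 2785 + 47.5 = 2832.5.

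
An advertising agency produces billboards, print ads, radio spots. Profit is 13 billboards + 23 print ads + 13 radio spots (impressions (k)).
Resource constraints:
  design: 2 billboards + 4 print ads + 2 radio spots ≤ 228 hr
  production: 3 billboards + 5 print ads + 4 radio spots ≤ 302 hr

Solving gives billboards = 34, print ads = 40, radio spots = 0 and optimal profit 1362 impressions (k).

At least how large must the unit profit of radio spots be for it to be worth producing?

Both design and production are binding at x*.
From A_Bᵀ y = c: 2·y_design + 3·y_production = 13; 4·y_design + 5·y_production = 23.
This yields shadow prices y_design = 2, y_production = 3.
radio spots enters the basis when its profit ≥ yᵀa₃ = 2·2 + 3·4 = 16.

16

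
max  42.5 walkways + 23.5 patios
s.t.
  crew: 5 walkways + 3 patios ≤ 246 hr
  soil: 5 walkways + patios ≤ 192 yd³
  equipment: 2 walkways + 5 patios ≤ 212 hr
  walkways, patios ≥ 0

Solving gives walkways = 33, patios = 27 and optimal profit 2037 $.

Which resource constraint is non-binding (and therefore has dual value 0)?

crew: 246/246 (binding)
soil: 192/192 (binding)
equipment: 201/212 (slack 11)
By complementary slackness, a constraint with positive slack has shadow price 0 → equipment.

equipment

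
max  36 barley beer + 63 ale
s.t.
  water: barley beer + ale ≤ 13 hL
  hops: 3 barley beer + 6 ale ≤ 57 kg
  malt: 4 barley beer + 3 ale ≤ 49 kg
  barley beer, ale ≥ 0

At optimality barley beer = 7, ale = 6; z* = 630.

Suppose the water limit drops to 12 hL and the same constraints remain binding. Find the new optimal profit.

At the optimum: water uses 13 of 13 (binding); hops uses 57 of 57 (binding); malt uses 46 of 49 (slack = 3).
By complementary slackness, y = 0 for the non-binding constraint.
Dual feasibility on the basic columns requires 1·y_water + 3·y_hops = 36, 1·y_water + 6·y_hops = 63.
This yields shadow prices y_water = 9, y_hops = 9.
Δz = y_water·Δb = 9 × (-1) = -9, so new z* = 630 − 9 = 621.

621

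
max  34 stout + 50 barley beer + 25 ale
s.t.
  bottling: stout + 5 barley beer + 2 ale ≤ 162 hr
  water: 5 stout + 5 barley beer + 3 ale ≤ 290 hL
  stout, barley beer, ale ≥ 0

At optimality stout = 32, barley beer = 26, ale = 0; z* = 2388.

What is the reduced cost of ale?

-1

At the optimum: bottling uses 162 of 162 (binding); water uses 290 of 290 (binding).
From A_Bᵀ y = c: 1·y_bottling + 5·y_water = 34; 5·y_bottling + 5·y_water = 50.
Solving: y_bottling = 4, y_water = 6.
Reduced cost of ale: c₃ − yᵀa₃ = 25 − (4·2 + 6·3) = 25 − 26 = -1.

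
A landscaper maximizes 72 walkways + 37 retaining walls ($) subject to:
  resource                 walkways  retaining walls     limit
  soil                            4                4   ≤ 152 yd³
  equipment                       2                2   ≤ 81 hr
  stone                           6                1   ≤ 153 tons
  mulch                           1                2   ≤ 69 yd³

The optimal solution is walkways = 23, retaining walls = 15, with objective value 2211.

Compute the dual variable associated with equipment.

Check each constraint at x*: soil 152/152 (tight); equipment 76/81 (slack 5); stone 153/153 (tight); mulch 53/69 (slack 16).
Since equipment, mulch are not tight, their duals are 0.
The binding rows give the dual system: 4·y_soil + 6·y_stone = 72 and 4·y_soil + 1·y_stone = 37.
This yields shadow prices y_soil = 7.5, y_stone = 7.
Shadow price of equipment = 0.

0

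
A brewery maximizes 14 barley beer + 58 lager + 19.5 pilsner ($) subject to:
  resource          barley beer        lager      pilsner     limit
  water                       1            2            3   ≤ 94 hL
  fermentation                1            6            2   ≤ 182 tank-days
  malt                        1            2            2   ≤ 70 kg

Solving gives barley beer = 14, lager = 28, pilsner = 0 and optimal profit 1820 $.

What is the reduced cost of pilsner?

-8.5

At the optimum: water uses 70 of 94 (slack = 24); fermentation uses 182 of 182 (binding); malt uses 70 of 70 (binding).
By complementary slackness, y = 0 for the non-binding constraint.
Dual feasibility on the basic columns requires 1·y_fermentation + 1·y_malt = 14, 6·y_fermentation + 2·y_malt = 58.
Solving: y_fermentation = 7.5, y_malt = 6.5.
Reduced cost of pilsner: c₃ − yᵀa₃ = 19.5 − (7.5·2 + 6.5·2) = 19.5 − 28 = -8.5.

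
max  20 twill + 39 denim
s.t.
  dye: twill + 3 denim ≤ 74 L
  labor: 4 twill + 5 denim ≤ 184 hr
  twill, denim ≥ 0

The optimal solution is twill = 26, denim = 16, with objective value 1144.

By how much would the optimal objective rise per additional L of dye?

Both dye and labor are binding at x*.
From A_Bᵀ y = c: 1·y_dye + 4·y_labor = 20; 3·y_dye + 5·y_labor = 39.
This yields shadow prices y_dye = 8, y_labor = 3.
Shadow price of dye = 8.

8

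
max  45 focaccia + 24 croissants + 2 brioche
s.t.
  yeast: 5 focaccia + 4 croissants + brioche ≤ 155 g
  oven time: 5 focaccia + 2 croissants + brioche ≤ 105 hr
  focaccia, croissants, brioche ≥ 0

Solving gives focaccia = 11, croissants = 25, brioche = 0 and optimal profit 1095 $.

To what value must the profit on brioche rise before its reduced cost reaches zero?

9

Both yeast and oven time are binding at x*.
The binding rows give the dual system: 5·y_yeast + 5·y_oven time = 45 and 4·y_yeast + 2·y_oven time = 24.
Solving: y_yeast = 3, y_oven time = 6.
brioche enters the basis when its profit ≥ yᵀa₃ = 3·1 + 6·1 = 9.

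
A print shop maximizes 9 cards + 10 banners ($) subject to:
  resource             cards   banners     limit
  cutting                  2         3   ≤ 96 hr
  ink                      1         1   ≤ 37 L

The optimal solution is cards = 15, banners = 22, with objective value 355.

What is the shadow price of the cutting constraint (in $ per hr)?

Both cutting and ink are binding at x*.
From A_Bᵀ y = c: 2·y_cutting + 1·y_ink = 9; 3·y_cutting + 1·y_ink = 10.
→ y_cutting = 1 and y_ink = 7.
Shadow price of cutting = 1.

1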